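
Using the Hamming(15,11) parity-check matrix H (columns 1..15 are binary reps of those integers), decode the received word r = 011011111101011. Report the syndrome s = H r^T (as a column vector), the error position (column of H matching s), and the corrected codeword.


s = (0, 0, 1, 1)^T, error position = 3, corrected codeword c = 010011111101011

Compute s = H r^T mod 2 one row at a time:
  s_1 = 1 + 1 + 1 + 0 + 1 + 0 + 1 + 1 = 6 ≡ 0 (mod 2).
  s_2 = 0 + 1 + 1 + 1 + 1 + 0 + 1 + 1 = 6 ≡ 0 (mod 2).
  s_3 = 1 + 1 + 1 + 1 + 1 + 0 + 1 + 1 = 7 ≡ 1 (mod 2).
  s_4 = 0 + 1 + 1 + 1 + 1 + 0 + 0 + 1 = 5 ≡ 1 (mod 2).
s = (0, 0, 1, 1)^T — this equals column 3 of H (binary 0011), so error is at position 3.
Correct: flip bit 3 of r = 011011111101011 to get c = 010011111101011.


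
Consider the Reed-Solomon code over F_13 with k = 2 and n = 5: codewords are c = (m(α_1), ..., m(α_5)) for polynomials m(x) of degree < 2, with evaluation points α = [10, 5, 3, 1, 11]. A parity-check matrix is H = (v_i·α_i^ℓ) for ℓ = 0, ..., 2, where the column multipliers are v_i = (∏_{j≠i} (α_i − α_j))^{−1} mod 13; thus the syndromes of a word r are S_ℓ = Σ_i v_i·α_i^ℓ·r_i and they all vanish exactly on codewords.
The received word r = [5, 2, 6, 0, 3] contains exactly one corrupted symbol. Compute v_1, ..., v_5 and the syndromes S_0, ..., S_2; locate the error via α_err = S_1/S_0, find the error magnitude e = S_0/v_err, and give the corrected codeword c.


S = (11, 11, 11), error at position 4, error magnitude e = 3, c = [5, 2, 6, 10, 3].

Step 1: column multipliers v_i = (∏_{j≠i}(α_i − α_j))^{−1} mod 13.
  i = 1 (α = 10): (10−5)(10−3)(10−1)(10−11) = 5·7·9·(−1) = −315 ≡ 10, so v_1 = 10^{−1} = 4 (mod 13).
  i = 2 (α = 5): (5−10)(5−3)(5−1)(5−11) = (−5)·2·4·(−6) = 240 ≡ 6, so v_2 = 6^{−1} = 11 (mod 13).
  i = 3 (α = 3): (3−10)(3−5)(3−1)(3−11) = (−7)·(−2)·2·(−8) = −224 ≡ 10, so v_3 = 10^{−1} = 4 (mod 13).
  i = 4 (α = 1): (1−10)(1−5)(1−3)(1−11) = (−9)·(−4)·(−2)·(−10) = 720 ≡ 5, so v_4 = 5^{−1} = 8 (mod 13).
  i = 5 (α = 11): (11−10)(11−5)(11−3)(11−1) = 1·6·8·10 = 480 ≡ 12, so v_5 = 12^{−1} = 12 (mod 13).
  v = [4, 11, 4, 8, 12].
Step 2: syndromes of r = [5, 2, 6, 0, 3] (all sums mod 13).
  S_0 = Σ v_i r_i = 4·5 + 11·2 + 4·6 + 8·0 + 12·3 = 102 ≡ 11.
  S_1 = Σ v_i α_i r_i = 4·10·5 + 11·5·2 + 4·3·6 + 8·1·0 + 12·11·3 = 778 ≡ 11.
  α_i^2 mod 13 = [9, 12, 9, 1, 4].
  S_2 = Σ v_i α_i^2 r_i = 4·9·5 + 11·12·2 + 4·9·6 + 8·1·0 + 12·4·3 = 804 ≡ 11.
  S = (11, 11, 11) ≠ 0, so r is not a codeword (an error is present).
Step 3: locate the error. For a single error e at position i, S_ℓ = v_i·e·α_i^ℓ, so α_err = S_1/S_0.
  S_0^{−1} = 11^{−1} = 6 (mod 13), so α_err = 11·6 = 66 ≡ 1 = α_4. Error position i = 4.
  Consistency check: S_2/S_1 = 11·6 = 66 ≡ 1 = α_err ✓ (single-error assumption holds).
Step 4: error magnitude e = S_0/v_4 = S_0·∏_{j≠4}(α_4 − α_j) = 11·5 = 55 ≡ 3 (mod 13).
Step 5: correct position 4: c_4 = r_4 − e = 0 − 3 ≡ 10 (mod 13). Hence c = [5, 2, 6, 10, 3].
  Check: interpolating c through the α_i gives m(x) = 12 + 11·x (degree < 2) with m(α_i) = c_i for every i, so c is indeed a codeword.


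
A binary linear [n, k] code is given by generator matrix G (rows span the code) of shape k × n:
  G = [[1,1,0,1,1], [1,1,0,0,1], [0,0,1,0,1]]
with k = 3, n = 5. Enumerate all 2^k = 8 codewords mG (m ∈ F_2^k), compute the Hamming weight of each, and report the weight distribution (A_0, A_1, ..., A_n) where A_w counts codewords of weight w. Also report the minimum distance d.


Weight distribution: A_0 = 1, A_1 = 1, A_2 = 1, A_3 = 3, A_4 = 2. Minimum distance d = 1.

Enumerate all 2^3 = 8 messages m ∈ F_2^3.
For each, compute codeword c = mG in F_2^5, then tally its weight.
  m = 000 → c = 00000, weight = 0.
  m = 100 → c = 11011, weight = 4.
  m = 010 → c = 11001, weight = 3.
  m = 110 → c = 00010, weight = 1.
  m = 001 → c = 00101, weight = 2.
  m = 101 → c = 11110, weight = 4.
  m = 011 → c = 11100, weight = 3.
  m = 111 → c = 00111, weight = 3.
Tally weights:
  weight 0: 1 codewords.
  weight 1: 1 codewords.
  weight 2: 1 codewords.
  weight 3: 3 codewords.
  weight 4: 2 codewords.
Minimum distance d = smallest w > 0 with A_w > 0 = 1.
Sanity: Σ A_w = 8 = 2^3 = 8 ✓.


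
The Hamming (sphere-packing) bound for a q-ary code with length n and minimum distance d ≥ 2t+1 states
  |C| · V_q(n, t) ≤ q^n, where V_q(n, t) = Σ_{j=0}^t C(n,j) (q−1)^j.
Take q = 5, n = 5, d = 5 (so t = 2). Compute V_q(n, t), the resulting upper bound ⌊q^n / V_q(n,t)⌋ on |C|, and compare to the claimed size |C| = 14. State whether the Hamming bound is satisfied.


V_q(n, t) = 181, q^n = 3125, Hamming bound = 17, |C| = 14 ≤ bound (satisfied).

Step 1: Compute V_q(n, t) = Σ_{j=0}^2 C(n, j) (q−1)^j.
  j = 0: C(5,0)·(4)^0 = 1·1 = 1.
  j = 1: C(5,1)·(4)^1 = 5·4 = 20.
  j = 2: C(5,2)·(4)^2 = 10·16 = 160.
  V_q(n, t) = 1 + 20 + 160 = 181.
Step 2: q^n = 5^5 = 3125.
Step 3: Hamming bound ⌊q^n / V_q(n,t)⌋ = ⌊3125/181⌋ = 17.
Step 4: Compare |C| = 14 to 17: satisfied.
The claimed |C| lies below the Hamming bound.


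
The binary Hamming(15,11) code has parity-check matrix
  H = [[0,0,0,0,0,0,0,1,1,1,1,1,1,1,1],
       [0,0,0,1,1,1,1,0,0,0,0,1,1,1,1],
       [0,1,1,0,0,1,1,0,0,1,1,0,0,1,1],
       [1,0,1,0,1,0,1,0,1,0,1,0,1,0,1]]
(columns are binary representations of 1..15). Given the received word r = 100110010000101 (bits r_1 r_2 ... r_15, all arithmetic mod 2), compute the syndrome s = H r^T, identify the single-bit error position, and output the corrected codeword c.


s = (1, 0, 1, 0)^T, error position = 10, corrected codeword c = 100110010100101

Compute s = H r^T mod 2 one row at a time:
  s_1 = 1 + 0 + 0 + 0 + 0 + 1 + 0 + 1 = 3 ≡ 1 (mod 2).
  s_2 = 1 + 1 + 0 + 0 + 0 + 1 + 0 + 1 = 4 ≡ 0 (mod 2).
  s_3 = 0 + 0 + 0 + 0 + 0 + 0 + 0 + 1 = 1 ≡ 1 (mod 2).
  s_4 = 1 + 0 + 1 + 0 + 0 + 0 + 1 + 1 = 4 ≡ 0 (mod 2).
s = (1, 0, 1, 0)^T — this equals column 10 of H (binary 1010), so error is at position 10.
Correct: flip bit 10 of r = 100110010000101 to get c = 100110010100101.


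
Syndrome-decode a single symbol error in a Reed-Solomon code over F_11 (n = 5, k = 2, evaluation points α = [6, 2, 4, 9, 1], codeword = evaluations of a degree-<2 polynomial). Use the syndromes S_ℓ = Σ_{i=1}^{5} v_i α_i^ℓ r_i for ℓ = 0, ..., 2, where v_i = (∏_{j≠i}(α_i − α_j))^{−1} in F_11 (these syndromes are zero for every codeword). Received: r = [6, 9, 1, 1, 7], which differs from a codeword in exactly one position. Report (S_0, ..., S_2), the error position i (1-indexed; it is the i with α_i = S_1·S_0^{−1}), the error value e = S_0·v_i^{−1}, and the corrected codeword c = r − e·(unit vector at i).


S = (2, 8, 10), error at position 3, error magnitude e = 10, c = [6, 9, 2, 1, 7].

Step 1: column multipliers v_i = (∏_{j≠i}(α_i − α_j))^{−1} mod 11.
  i = 1 (α = 6): (6−2)(6−4)(6−9)(6−1) = 4·2·(−3)·5 = −120 ≡ 1, so v_1 = 1^{−1} = 1 (mod 11).
  i = 2 (α = 2): (2−6)(2−4)(2−9)(2−1) = (−4)·(−2)·(−7)·1 = −56 ≡ 10, so v_2 = 10^{−1} = 10 (mod 11).
  i = 3 (α = 4): (4−6)(4−2)(4−9)(4−1) = (−2)·2·(−5)·3 = 60 ≡ 5, so v_3 = 5^{−1} = 9 (mod 11).
  i = 4 (α = 9): (9−6)(9−2)(9−4)(9−1) = 3·7·5·8 = 840 ≡ 4, so v_4 = 4^{−1} = 3 (mod 11).
  i = 5 (α = 1): (1−6)(1−2)(1−4)(1−9) = (−5)·(−1)·(−3)·(−8) = 120 ≡ 10, so v_5 = 10^{−1} = 10 (mod 11).
  v = [1, 10, 9, 3, 10].
Step 2: syndromes of r = [6, 9, 1, 1, 7] (all sums mod 11).
  S_0 = Σ v_i r_i = 1·6 + 10·9 + 9·1 + 3·1 + 10·7 = 178 ≡ 2.
  S_1 = Σ v_i α_i r_i = 1·6·6 + 10·2·9 + 9·4·1 + 3·9·1 + 10·1·7 = 349 ≡ 8.
  α_i^2 mod 11 = [3, 4, 5, 4, 1].
  S_2 = Σ v_i α_i^2 r_i = 1·3·6 + 10·4·9 + 9·5·1 + 3·4·1 + 10·1·7 = 505 ≡ 10.
  S = (2, 8, 10) ≠ 0, so r is not a codeword (an error is present).
Step 3: locate the error. For a single error e at position i, S_ℓ = v_i·e·α_i^ℓ, so α_err = S_1/S_0.
  S_0^{−1} = 2^{−1} = 6 (mod 11), so α_err = 8·6 = 48 ≡ 4 = α_3. Error position i = 3.
  Consistency check: S_2/S_1 = 10·7 = 70 ≡ 4 = α_err ✓ (single-error assumption holds).
Step 4: error magnitude e = S_0/v_3 = S_0·∏_{j≠3}(α_3 − α_j) = 2·5 = 10 ≡ 10 (mod 11).
Step 5: correct position 3: c_3 = r_3 − e = 1 − 10 ≡ 2 (mod 11). Hence c = [6, 9, 2, 1, 7].
  Check: interpolating c through the α_i gives m(x) = 5 + 2·x (degree < 2) with m(α_i) = c_i for every i, so c is indeed a codeword.


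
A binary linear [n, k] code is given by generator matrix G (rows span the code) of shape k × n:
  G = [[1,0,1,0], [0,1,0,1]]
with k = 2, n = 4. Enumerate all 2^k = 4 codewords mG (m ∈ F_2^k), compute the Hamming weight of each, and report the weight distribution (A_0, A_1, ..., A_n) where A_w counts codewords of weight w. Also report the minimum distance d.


Weight distribution: A_0 = 1, A_2 = 2, A_4 = 1. Minimum distance d = 2.

Enumerate all 2^2 = 4 messages m ∈ F_2^2.
For each, compute codeword c = mG in F_2^4, then tally its weight.
  m = 00 → c = 0000, weight = 0.
  m = 10 → c = 1010, weight = 2.
  m = 01 → c = 0101, weight = 2.
  m = 11 → c = 1111, weight = 4.
Tally weights:
  weight 0: 1 codewords.
  weight 2: 2 codewords.
  weight 4: 1 codewords.
Minimum distance d = smallest w > 0 with A_w > 0 = 2.
Sanity: Σ A_w = 4 = 2^2 = 4 ✓.


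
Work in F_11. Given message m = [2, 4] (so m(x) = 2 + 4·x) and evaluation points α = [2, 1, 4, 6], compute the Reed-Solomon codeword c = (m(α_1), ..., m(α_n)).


c = [10, 6, 7, 4]

Message polynomial: m(x) = 2 + 4·x (mod 11).
For each evaluation point α_i, compute m(α_i) mod 11:
  α_1 = 2: Horner steps 4 → 10, so m(2) = 10.
  α_2 = 1: Horner steps 4 → 6, so m(1) = 6.
  α_3 = 4: Horner steps 4 → 7, so m(4) = 7.
  α_4 = 6: Horner steps 4 → 4, so m(6) = 4.
Codeword c = [10, 6, 7, 4] ∈ F_11^4.


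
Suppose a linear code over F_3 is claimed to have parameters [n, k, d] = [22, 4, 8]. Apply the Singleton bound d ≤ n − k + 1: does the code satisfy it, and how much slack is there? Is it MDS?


Singleton RHS = n − k + 1 = 19, slack = 11, bound satisfied, not MDS.

Singleton bound: d ≤ n − k + 1.
Here n = 22, k = 4, so n − k + 1 = 19.
Given d = 8, check d ≤ 19: YES.
Slack = (n − k + 1) − d = 11.
The code is NOT MDS (slack = 11 > 0).
Description: the claimed parameters are [22, 4, 8]_3; such a code would be non-MDS.


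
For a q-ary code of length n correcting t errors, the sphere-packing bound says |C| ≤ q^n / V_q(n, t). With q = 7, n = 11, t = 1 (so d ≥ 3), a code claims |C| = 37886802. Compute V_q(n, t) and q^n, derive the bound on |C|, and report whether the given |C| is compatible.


V_q(n, t) = 67, q^n = 1977326743, Hamming bound = 29512339, |C| = 37886802 > bound (violated).

Step 1: Compute V_q(n, t) = Σ_{j=0}^1 C(n, j) (q−1)^j.
  j = 0: C(11,0)·(6)^0 = 1·1 = 1.
  j = 1: C(11,1)·(6)^1 = 11·6 = 66.
  V_q(n, t) = 1 + 66 = 67.
Step 2: q^n = 7^11 = 1977326743.
Step 3: Hamming bound ⌊q^n / V_q(n,t)⌋ = ⌊1977326743/67⌋ = 29512339.
Step 4: Compare |C| = 37886802 to 29512339: violated.
The claimed |C| lies above the Hamming bound, so no 7-ary code of length 11 with d ≥ 3 can have 37886802 codewords.


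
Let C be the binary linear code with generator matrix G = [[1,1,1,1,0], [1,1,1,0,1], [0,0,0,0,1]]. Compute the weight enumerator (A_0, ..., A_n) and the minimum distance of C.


Weight distribution: A_0 = 1, A_1 = 2, A_2 = 1, A_3 = 1, A_4 = 2, A_5 = 1. Minimum distance d = 1.

Enumerate all 2^3 = 8 messages m ∈ F_2^3.
For each, compute codeword c = mG in F_2^5, then tally its weight.
  m = 000 → c = 00000, weight = 0.
  m = 100 → c = 11110, weight = 4.
  m = 010 → c = 11101, weight = 4.
  m = 110 → c = 00011, weight = 2.
  m = 001 → c = 00001, weight = 1.
  m = 101 → c = 11111, weight = 5.
  m = 011 → c = 11100, weight = 3.
  m = 111 → c = 00010, weight = 1.
Tally weights:
  weight 0: 1 codewords.
  weight 1: 2 codewords.
  weight 2: 1 codewords.
  weight 3: 1 codewords.
  weight 4: 2 codewords.
  weight 5: 1 codewords.
Minimum distance d = smallest w > 0 with A_w > 0 = 1.
Sanity: Σ A_w = 8 = 2^3 = 8 ✓.


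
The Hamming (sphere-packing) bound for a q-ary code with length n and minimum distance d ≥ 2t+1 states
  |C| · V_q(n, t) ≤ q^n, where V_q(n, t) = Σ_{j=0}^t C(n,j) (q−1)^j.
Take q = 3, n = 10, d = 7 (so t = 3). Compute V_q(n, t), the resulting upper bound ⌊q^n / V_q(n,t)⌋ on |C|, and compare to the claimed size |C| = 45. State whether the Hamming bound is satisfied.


V_q(n, t) = 1161, q^n = 59049, Hamming bound = 50, |C| = 45 ≤ bound (satisfied).

Step 1: Compute V_q(n, t) = Σ_{j=0}^3 C(n, j) (q−1)^j.
  j = 0: C(10,0)·(2)^0 = 1·1 = 1.
  j = 1: C(10,1)·(2)^1 = 10·2 = 20.
  j = 2: C(10,2)·(2)^2 = 45·4 = 180.
  j = 3: C(10,3)·(2)^3 = 120·8 = 960.
  V_q(n, t) = 1 + 20 + 180 + 960 = 1161.
Step 2: q^n = 3^10 = 59049.
Step 3: Hamming bound ⌊q^n / V_q(n,t)⌋ = ⌊59049/1161⌋ = 50.
Step 4: Compare |C| = 45 to 50: satisfied.
The claimed |C| lies below the Hamming bound.


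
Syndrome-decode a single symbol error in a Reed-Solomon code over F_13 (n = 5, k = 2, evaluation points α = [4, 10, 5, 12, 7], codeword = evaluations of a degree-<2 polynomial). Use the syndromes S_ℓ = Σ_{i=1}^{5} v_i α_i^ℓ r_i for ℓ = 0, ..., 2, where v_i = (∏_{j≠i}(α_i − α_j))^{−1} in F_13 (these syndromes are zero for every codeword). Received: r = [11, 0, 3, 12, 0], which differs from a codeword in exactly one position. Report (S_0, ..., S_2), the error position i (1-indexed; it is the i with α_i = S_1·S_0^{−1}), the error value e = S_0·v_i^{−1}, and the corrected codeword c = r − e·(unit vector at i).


S = (12, 3, 4), error at position 2, error magnitude e = 11, c = [11, 2, 3, 12, 0].

Step 1: column multipliers v_i = (∏_{j≠i}(α_i − α_j))^{−1} mod 13.
  i = 1 (α = 4): (4−10)(4−5)(4−12)(4−7) = (−6)·(−1)·(−8)·(−3) = 144 ≡ 1, so v_1 = 1^{−1} = 1 (mod 13).
  i = 2 (α = 10): (10−4)(10−5)(10−12)(10−7) = 6·5·(−2)·3 = −180 ≡ 2, so v_2 = 2^{−1} = 7 (mod 13).
  i = 3 (α = 5): (5−4)(5−10)(5−12)(5−7) = 1·(−5)·(−7)·(−2) = −70 ≡ 8, so v_3 = 8^{−1} = 5 (mod 13).
  i = 4 (α = 12): (12−4)(12−10)(12−5)(12−7) = 8·2·7·5 = 560 ≡ 1, so v_4 = 1^{−1} = 1 (mod 13).
  i = 5 (α = 7): (7−4)(7−10)(7−5)(7−12) = 3·(−3)·2·(−5) = 90 ≡ 12, so v_5 = 12^{−1} = 12 (mod 13).
  v = [1, 7, 5, 1, 12].
Step 2: syndromes of r = [11, 0, 3, 12, 0] (all sums mod 13).
  S_0 = Σ v_i r_i = 1·11 + 7·0 + 5·3 + 1·12 + 12·0 = 38 ≡ 12.
  S_1 = Σ v_i α_i r_i = 1·4·11 + 7·10·0 + 5·5·3 + 1·12·12 + 12·7·0 = 263 ≡ 3.
  α_i^2 mod 13 = [3, 9, 12, 1, 10].
  S_2 = Σ v_i α_i^2 r_i = 1·3·11 + 7·9·0 + 5·12·3 + 1·1·12 + 12·10·0 = 225 ≡ 4.
  S = (12, 3, 4) ≠ 0, so r is not a codeword (an error is present).
Step 3: locate the error. For a single error e at position i, S_ℓ = v_i·e·α_i^ℓ, so α_err = S_1/S_0.
  S_0^{−1} = 12^{−1} = 12 (mod 13), so α_err = 3·12 = 36 ≡ 10 = α_2. Error position i = 2.
  Consistency check: S_2/S_1 = 4·9 = 36 ≡ 10 = α_err ✓ (single-error assumption holds).
Step 4: error magnitude e = S_0/v_2 = S_0·∏_{j≠2}(α_2 − α_j) = 12·2 = 24 ≡ 11 (mod 13).
Step 5: correct position 2: c_2 = r_2 − e = 0 − 11 ≡ 2 (mod 13). Hence c = [11, 2, 3, 12, 0].
  Check: interpolating c through the α_i gives m(x) = 4 + 5·x (degree < 2) with m(α_i) = c_i for every i, so c is indeed a codeword.


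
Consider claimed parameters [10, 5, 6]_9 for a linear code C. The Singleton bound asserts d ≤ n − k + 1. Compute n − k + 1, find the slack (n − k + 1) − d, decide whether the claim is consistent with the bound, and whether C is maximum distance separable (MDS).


Singleton RHS = n − k + 1 = 6, slack = 0, bound satisfied, MDS.

Singleton bound: d ≤ n − k + 1.
Here n = 10, k = 5, so n − k + 1 = 6.
Given d = 6, check d ≤ 6: YES.
Slack = (n − k + 1) − d = 0.
The code is MDS (slack = 0).
Description: the claimed parameters are [10, 5, 6]_9; such a code would be MDS (meets Singleton bound).


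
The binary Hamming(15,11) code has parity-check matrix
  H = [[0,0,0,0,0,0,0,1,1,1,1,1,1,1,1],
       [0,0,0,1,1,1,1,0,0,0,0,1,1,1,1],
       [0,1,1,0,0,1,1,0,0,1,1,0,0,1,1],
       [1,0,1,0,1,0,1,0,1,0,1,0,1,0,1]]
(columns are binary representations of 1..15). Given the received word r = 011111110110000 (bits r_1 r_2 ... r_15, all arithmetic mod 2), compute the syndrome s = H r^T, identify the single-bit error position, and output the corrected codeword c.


s = (1, 0, 0, 0)^T, error position = 8, corrected codeword c = 011111100110000

Compute s = H r^T mod 2 one row at a time:
  s_1 = 1 + 0 + 1 + 1 + 0 + 0 + 0 + 0 = 3 ≡ 1 (mod 2).
  s_2 = 1 + 1 + 1 + 1 + 0 + 0 + 0 + 0 = 4 ≡ 0 (mod 2).
  s_3 = 1 + 1 + 1 + 1 + 1 + 1 + 0 + 0 = 6 ≡ 0 (mod 2).
  s_4 = 0 + 1 + 1 + 1 + 0 + 1 + 0 + 0 = 4 ≡ 0 (mod 2).
s = (1, 0, 0, 0)^T — this equals column 8 of H (binary 1000), so error is at position 8.
Correct: flip bit 8 of r = 011111110110000 to get c = 011111100110000.


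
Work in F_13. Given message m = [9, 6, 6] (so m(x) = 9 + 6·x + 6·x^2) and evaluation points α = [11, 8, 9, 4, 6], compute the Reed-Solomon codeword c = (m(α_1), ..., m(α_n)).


c = [8, 12, 3, 12, 1]

Message polynomial: m(x) = 9 + 6·x + 6·x^2 (mod 13).
For each evaluation point α_i, compute m(α_i) mod 13:
  α_1 = 11: Horner steps 6 → 7 → 8, so m(11) = 8.
  α_2 = 8: Horner steps 6 → 2 → 12, so m(8) = 12.
  α_3 = 9: Horner steps 6 → 8 → 3, so m(9) = 3.
  α_4 = 4: Horner steps 6 → 4 → 12, so m(4) = 12.
  α_5 = 6: Horner steps 6 → 3 → 1, so m(6) = 1.
Codeword c = [8, 12, 3, 12, 1] ∈ F_13^5.


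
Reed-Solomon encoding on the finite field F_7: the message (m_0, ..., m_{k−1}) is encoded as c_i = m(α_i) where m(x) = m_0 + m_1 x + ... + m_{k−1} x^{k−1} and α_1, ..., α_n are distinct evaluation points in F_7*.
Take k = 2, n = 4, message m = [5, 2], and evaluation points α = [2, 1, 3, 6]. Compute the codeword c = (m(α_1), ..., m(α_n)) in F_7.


c = [2, 0, 4, 3]

Message polynomial: m(x) = 5 + 2·x (mod 7).
For each evaluation point α_i, compute m(α_i) mod 7:
  α_1 = 2: Horner steps 2 → 2, so m(2) = 2.
  α_2 = 1: Horner steps 2 → 0, so m(1) = 0.
  α_3 = 3: Horner steps 2 → 4, so m(3) = 4.
  α_4 = 6: Horner steps 2 → 3, so m(6) = 3.
Codeword c = [2, 0, 4, 3] ∈ F_7^4.


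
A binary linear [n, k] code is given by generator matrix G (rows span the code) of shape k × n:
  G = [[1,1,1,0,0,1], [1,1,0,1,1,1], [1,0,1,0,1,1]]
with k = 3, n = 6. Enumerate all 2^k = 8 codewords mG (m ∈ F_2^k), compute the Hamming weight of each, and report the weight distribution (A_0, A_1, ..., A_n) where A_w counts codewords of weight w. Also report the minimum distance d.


Weight distribution: A_0 = 1, A_2 = 1, A_3 = 3, A_4 = 2, A_5 = 1. Minimum distance d = 2.

Enumerate all 2^3 = 8 messages m ∈ F_2^3.
For each, compute codeword c = mG in F_2^6, then tally its weight.
  m = 000 → c = 000000, weight = 0.
  m = 100 → c = 111001, weight = 4.
  m = 010 → c = 110111, weight = 5.
  m = 110 → c = 001110, weight = 3.
  m = 001 → c = 101011, weight = 4.
  m = 101 → c = 010010, weight = 2.
  m = 011 → c = 011100, weight = 3.
  m = 111 → c = 100101, weight = 3.
Tally weights:
  weight 0: 1 codewords.
  weight 2: 1 codewords.
  weight 3: 3 codewords.
  weight 4: 2 codewords.
  weight 5: 1 codewords.
Minimum distance d = smallest w > 0 with A_w > 0 = 2.
Sanity: Σ A_w = 8 = 2^3 = 8 ✓.


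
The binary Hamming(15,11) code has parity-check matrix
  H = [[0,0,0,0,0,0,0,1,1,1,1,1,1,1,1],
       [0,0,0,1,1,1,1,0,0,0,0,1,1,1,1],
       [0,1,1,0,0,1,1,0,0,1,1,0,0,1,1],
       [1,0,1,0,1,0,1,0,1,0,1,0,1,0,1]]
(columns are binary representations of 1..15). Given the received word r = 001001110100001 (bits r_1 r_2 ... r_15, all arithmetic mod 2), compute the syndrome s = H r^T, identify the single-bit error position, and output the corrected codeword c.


s = (1, 1, 1, 1)^T, error position = 15, corrected codeword c = 001001110100000

Compute s = H r^T mod 2 one row at a time:
  s_1 = 1 + 0 + 1 + 0 + 0 + 0 + 0 + 1 = 3 ≡ 1 (mod 2).
  s_2 = 0 + 0 + 1 + 1 + 0 + 0 + 0 + 1 = 3 ≡ 1 (mod 2).
  s_3 = 0 + 1 + 1 + 1 + 1 + 0 + 0 + 1 = 5 ≡ 1 (mod 2).
  s_4 = 0 + 1 + 0 + 1 + 0 + 0 + 0 + 1 = 3 ≡ 1 (mod 2).
s = (1, 1, 1, 1)^T — this equals column 15 of H (binary 1111), so error is at position 15.
Correct: flip bit 15 of r = 001001110100001 to get c = 001001110100000.


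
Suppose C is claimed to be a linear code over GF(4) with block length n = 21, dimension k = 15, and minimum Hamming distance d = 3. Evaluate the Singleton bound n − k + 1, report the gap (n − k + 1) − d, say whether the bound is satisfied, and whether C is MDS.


Singleton RHS = n − k + 1 = 7, slack = 4, bound satisfied, not MDS.

Singleton bound: d ≤ n − k + 1.
Here n = 21, k = 15, so n − k + 1 = 7.
Given d = 3, check d ≤ 7: YES.
Slack = (n − k + 1) − d = 4.
The code is NOT MDS (slack = 4 > 0).
Description: the claimed parameters are [21, 15, 3]_4; such a code would be non-MDS.


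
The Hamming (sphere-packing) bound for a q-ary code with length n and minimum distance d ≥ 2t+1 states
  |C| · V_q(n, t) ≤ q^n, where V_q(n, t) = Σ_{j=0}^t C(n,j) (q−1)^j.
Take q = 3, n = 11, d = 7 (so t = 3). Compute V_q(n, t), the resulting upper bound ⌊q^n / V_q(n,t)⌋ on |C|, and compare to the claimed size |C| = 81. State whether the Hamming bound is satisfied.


V_q(n, t) = 1563, q^n = 177147, Hamming bound = 113, |C| = 81 ≤ bound (satisfied).

Step 1: Compute V_q(n, t) = Σ_{j=0}^3 C(n, j) (q−1)^j.
  j = 0: C(11,0)·(2)^0 = 1·1 = 1.
  j = 1: C(11,1)·(2)^1 = 11·2 = 22.
  j = 2: C(11,2)·(2)^2 = 55·4 = 220.
  j = 3: C(11,3)·(2)^3 = 165·8 = 1320.
  V_q(n, t) = 1 + 22 + 220 + 1320 = 1563.
Step 2: q^n = 3^11 = 177147.
Step 3: Hamming bound ⌊q^n / V_q(n,t)⌋ = ⌊177147/1563⌋ = 113.
Step 4: Compare |C| = 81 to 113: satisfied.
The claimed |C| lies below the Hamming bound.


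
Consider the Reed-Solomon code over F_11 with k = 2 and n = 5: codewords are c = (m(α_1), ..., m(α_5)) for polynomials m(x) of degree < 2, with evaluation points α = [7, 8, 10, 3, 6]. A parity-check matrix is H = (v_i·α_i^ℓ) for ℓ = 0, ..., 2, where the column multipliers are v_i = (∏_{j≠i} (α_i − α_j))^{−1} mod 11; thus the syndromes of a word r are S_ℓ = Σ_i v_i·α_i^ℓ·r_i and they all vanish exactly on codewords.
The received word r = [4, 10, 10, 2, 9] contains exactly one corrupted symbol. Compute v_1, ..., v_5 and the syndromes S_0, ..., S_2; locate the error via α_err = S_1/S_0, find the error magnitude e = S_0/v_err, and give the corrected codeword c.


S = (7, 4, 7), error at position 3, error magnitude e = 10, c = [4, 10, 0, 2, 9].

Step 1: column multipliers v_i = (∏_{j≠i}(α_i − α_j))^{−1} mod 11.
  i = 1 (α = 7): (7−8)(7−10)(7−3)(7−6) = (−1)·(−3)·4·1 = 12 ≡ 1, so v_1 = 1^{−1} = 1 (mod 11).
  i = 2 (α = 8): (8−7)(8−10)(8−3)(8−6) = 1·(−2)·5·2 = −20 ≡ 2, so v_2 = 2^{−1} = 6 (mod 11).
  i = 3 (α = 10): (10−7)(10−8)(10−3)(10−6) = 3·2·7·4 = 168 ≡ 3, so v_3 = 3^{−1} = 4 (mod 11).
  i = 4 (α = 3): (3−7)(3−8)(3−10)(3−6) = (−4)·(−5)·(−7)·(−3) = 420 ≡ 2, so v_4 = 2^{−1} = 6 (mod 11).
  i = 5 (α = 6): (6−7)(6−8)(6−10)(6−3) = (−1)·(−2)·(−4)·3 = −24 ≡ 9, so v_5 = 9^{−1} = 5 (mod 11).
  v = [1, 6, 4, 6, 5].
Step 2: syndromes of r = [4, 10, 10, 2, 9] (all sums mod 11).
  S_0 = Σ v_i r_i = 1·4 + 6·10 + 4·10 + 6·2 + 5·9 = 161 ≡ 7.
  S_1 = Σ v_i α_i r_i = 1·7·4 + 6·8·10 + 4·10·10 + 6·3·2 + 5·6·9 = 1214 ≡ 4.
  α_i^2 mod 11 = [5, 9, 1, 9, 3].
  S_2 = Σ v_i α_i^2 r_i = 1·5·4 + 6·9·10 + 4·1·10 + 6·9·2 + 5·3·9 = 843 ≡ 7.
  S = (7, 4, 7) ≠ 0, so r is not a codeword (an error is present).
Step 3: locate the error. For a single error e at position i, S_ℓ = v_i·e·α_i^ℓ, so α_err = S_1/S_0.
  S_0^{−1} = 7^{−1} = 8 (mod 11), so α_err = 4·8 = 32 ≡ 10 = α_3. Error position i = 3.
  Consistency check: S_2/S_1 = 7·3 = 21 ≡ 10 = α_err ✓ (single-error assumption holds).
Step 4: error magnitude e = S_0/v_3 = S_0·∏_{j≠3}(α_3 − α_j) = 7·3 = 21 ≡ 10 (mod 11).
Step 5: correct position 3: c_3 = r_3 − e = 10 − 10 ≡ 0 (mod 11). Hence c = [4, 10, 0, 2, 9].
  Check: interpolating c through the α_i gives m(x) = 6 + 6·x (degree < 2) with m(α_i) = c_i for every i, so c is indeed a codeword.


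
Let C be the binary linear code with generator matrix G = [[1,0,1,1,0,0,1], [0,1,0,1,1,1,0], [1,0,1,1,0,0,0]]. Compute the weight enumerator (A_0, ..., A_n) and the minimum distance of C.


Weight distribution: A_0 = 1, A_1 = 1, A_3 = 1, A_4 = 2, A_5 = 2, A_6 = 1. Minimum distance d = 1.

Enumerate all 2^3 = 8 messages m ∈ F_2^3.
For each, compute codeword c = mG in F_2^7, then tally its weight.
  m = 000 → c = 0000000, weight = 0.
  m = 100 → c = 1011001, weight = 4.
  m = 010 → c = 0101110, weight = 4.
  m = 110 → c = 1110111, weight = 6.
  m = 001 → c = 1011000, weight = 3.
  m = 101 → c = 0000001, weight = 1.
  m = 011 → c = 1110110, weight = 5.
  m = 111 → c = 0101111, weight = 5.
Tally weights:
  weight 0: 1 codewords.
  weight 1: 1 codewords.
  weight 3: 1 codewords.
  weight 4: 2 codewords.
  weight 5: 2 codewords.
  weight 6: 1 codewords.
Minimum distance d = smallest w > 0 with A_w > 0 = 1.
Sanity: Σ A_w = 8 = 2^3 = 8 ✓.


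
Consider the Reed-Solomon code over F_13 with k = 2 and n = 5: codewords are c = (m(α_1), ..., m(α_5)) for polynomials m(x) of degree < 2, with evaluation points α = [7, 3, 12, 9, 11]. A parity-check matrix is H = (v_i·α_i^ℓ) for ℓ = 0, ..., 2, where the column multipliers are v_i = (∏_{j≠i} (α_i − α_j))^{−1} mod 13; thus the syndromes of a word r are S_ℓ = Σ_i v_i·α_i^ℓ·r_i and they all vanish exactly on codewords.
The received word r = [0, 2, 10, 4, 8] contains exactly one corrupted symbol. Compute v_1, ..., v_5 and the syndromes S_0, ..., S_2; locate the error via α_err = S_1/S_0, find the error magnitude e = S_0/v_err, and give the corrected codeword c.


S = (3, 9, 1), error at position 2, error magnitude e = 10, c = [0, 5, 10, 4, 8].

Step 1: column multipliers v_i = (∏_{j≠i}(α_i − α_j))^{−1} mod 13.
  i = 1 (α = 7): (7−3)(7−12)(7−9)(7−11) = 4·(−5)·(−2)·(−4) = −160 ≡ 9, so v_1 = 9^{−1} = 3 (mod 13).
  i = 2 (α = 3): (3−7)(3−12)(3−9)(3−11) = (−4)·(−9)·(−6)·(−8) = 1728 ≡ 12, so v_2 = 12^{−1} = 12 (mod 13).
  i = 3 (α = 12): (12−7)(12−3)(12−9)(12−11) = 5·9·3·1 = 135 ≡ 5, so v_3 = 5^{−1} = 8 (mod 13).
  i = 4 (α = 9): (9−7)(9−3)(9−12)(9−11) = 2·6·(−3)·(−2) = 72 ≡ 7, so v_4 = 7^{−1} = 2 (mod 13).
  i = 5 (α = 11): (11−7)(11−3)(11−12)(11−9) = 4·8·(−1)·2 = −64 ≡ 1, so v_5 = 1^{−1} = 1 (mod 13).
  v = [3, 12, 8, 2, 1].
Step 2: syndromes of r = [0, 2, 10, 4, 8] (all sums mod 13).
  S_0 = Σ v_i r_i = 3·0 + 12·2 + 8·10 + 2·4 + 1·8 = 120 ≡ 3.
  S_1 = Σ v_i α_i r_i = 3·7·0 + 12·3·2 + 8·12·10 + 2·9·4 + 1·11·8 = 1192 ≡ 9.
  α_i^2 mod 13 = [10, 9, 1, 3, 4].
  S_2 = Σ v_i α_i^2 r_i = 3·10·0 + 12·9·2 + 8·1·10 + 2·3·4 + 1·4·8 = 352 ≡ 1.
  S = (3, 9, 1) ≠ 0, so r is not a codeword (an error is present).
Step 3: locate the error. For a single error e at position i, S_ℓ = v_i·e·α_i^ℓ, so α_err = S_1/S_0.
  S_0^{−1} = 3^{−1} = 9 (mod 13), so α_err = 9·9 = 81 ≡ 3 = α_2. Error position i = 2.
  Consistency check: S_2/S_1 = 1·3 = 3 ≡ 3 = α_err ✓ (single-error assumption holds).
Step 4: error magnitude e = S_0/v_2 = S_0·∏_{j≠2}(α_2 − α_j) = 3·12 = 36 ≡ 10 (mod 13).
Step 5: correct position 2: c_2 = r_2 − e = 2 − 10 ≡ 5 (mod 13). Hence c = [0, 5, 10, 4, 8].
  Check: interpolating c through the α_i gives m(x) = 12 + 2·x (degree < 2) with m(α_i) = c_i for every i, so c is indeed a codeword.


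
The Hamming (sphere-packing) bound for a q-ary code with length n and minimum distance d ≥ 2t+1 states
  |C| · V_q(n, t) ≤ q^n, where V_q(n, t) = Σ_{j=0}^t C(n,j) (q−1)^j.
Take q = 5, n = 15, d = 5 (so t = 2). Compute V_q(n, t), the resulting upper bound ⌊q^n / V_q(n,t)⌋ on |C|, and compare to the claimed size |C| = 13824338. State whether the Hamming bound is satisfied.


V_q(n, t) = 1741, q^n = 30517578125, Hamming bound = 17528764, |C| = 13824338 ≤ bound (satisfied).

Step 1: Compute V_q(n, t) = Σ_{j=0}^2 C(n, j) (q−1)^j.
  j = 0: C(15,0)·(4)^0 = 1·1 = 1.
  j = 1: C(15,1)·(4)^1 = 15·4 = 60.
  j = 2: C(15,2)·(4)^2 = 105·16 = 1680.
  V_q(n, t) = 1 + 60 + 1680 = 1741.
Step 2: q^n = 5^15 = 30517578125.
Step 3: Hamming bound ⌊q^n / V_q(n,t)⌋ = ⌊30517578125/1741⌋ = 17528764.
Step 4: Compare |C| = 13824338 to 17528764: satisfied.
The claimed |C| lies below the Hamming bound.


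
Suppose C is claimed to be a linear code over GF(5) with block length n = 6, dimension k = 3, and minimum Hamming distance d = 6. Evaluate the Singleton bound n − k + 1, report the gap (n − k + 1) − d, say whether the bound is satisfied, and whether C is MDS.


Singleton RHS = n − k + 1 = 4, slack = -2, bound violated (no such code; not MDS).

Singleton bound: d ≤ n − k + 1.
Here n = 6, k = 3, so n − k + 1 = 4.
Given d = 6, check d ≤ 4: NO.
Slack = (n − k + 1) − d = -2.
The slack is negative: d = 6 exceeds n − k + 1 = 4 by 2, so the Singleton bound is violated and no linear [6, 3, 6]_5 code can exist. In particular it is not MDS (MDS requires d = n − k + 1 exactly).
Description: the claimed parameters are [6, 3, 6]_5; such a code would be impossible (violates the Singleton bound).


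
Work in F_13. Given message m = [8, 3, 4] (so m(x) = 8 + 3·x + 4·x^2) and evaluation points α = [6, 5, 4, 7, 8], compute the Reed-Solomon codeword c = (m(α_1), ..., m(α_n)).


c = [1, 6, 6, 4, 2]

Message polynomial: m(x) = 8 + 3·x + 4·x^2 (mod 13).
For each evaluation point α_i, compute m(α_i) mod 13:
  α_1 = 6: Horner steps 4 → 1 → 1, so m(6) = 1.
  α_2 = 5: Horner steps 4 → 10 → 6, so m(5) = 6.
  α_3 = 4: Horner steps 4 → 6 → 6, so m(4) = 6.
  α_4 = 7: Horner steps 4 → 5 → 4, so m(7) = 4.
  α_5 = 8: Horner steps 4 → 9 → 2, so m(8) = 2.
Codeword c = [1, 6, 6, 4, 2] ∈ F_13^5.


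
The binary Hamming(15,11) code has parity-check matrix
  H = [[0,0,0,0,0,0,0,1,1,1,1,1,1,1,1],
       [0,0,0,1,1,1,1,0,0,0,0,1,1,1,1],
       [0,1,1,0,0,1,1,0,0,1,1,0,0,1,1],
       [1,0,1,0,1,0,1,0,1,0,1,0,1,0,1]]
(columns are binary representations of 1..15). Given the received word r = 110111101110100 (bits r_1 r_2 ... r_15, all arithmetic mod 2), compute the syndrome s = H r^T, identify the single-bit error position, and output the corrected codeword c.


s = (0, 1, 1, 0)^T, error position = 6, corrected codeword c = 110110101110100

Compute s = H r^T mod 2 one row at a time:
  s_1 = 0 + 1 + 1 + 1 + 0 + 1 + 0 + 0 = 4 ≡ 0 (mod 2).
  s_2 = 1 + 1 + 1 + 1 + 0 + 1 + 0 + 0 = 5 ≡ 1 (mod 2).
  s_3 = 1 + 0 + 1 + 1 + 1 + 1 + 0 + 0 = 5 ≡ 1 (mod 2).
  s_4 = 1 + 0 + 1 + 1 + 1 + 1 + 1 + 0 = 6 ≡ 0 (mod 2).
s = (0, 1, 1, 0)^T — this equals column 6 of H (binary 0110), so error is at position 6.
Correct: flip bit 6 of r = 110111101110100 to get c = 110110101110100.


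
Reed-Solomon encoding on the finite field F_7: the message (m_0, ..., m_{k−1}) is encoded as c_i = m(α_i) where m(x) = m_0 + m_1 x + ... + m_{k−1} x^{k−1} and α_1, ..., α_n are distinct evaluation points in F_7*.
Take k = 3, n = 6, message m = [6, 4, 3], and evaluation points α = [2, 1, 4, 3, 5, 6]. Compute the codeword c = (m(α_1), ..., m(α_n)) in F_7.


c = [5, 6, 0, 3, 3, 5]

Message polynomial: m(x) = 6 + 4·x + 3·x^2 (mod 7).
For each evaluation point α_i, compute m(α_i) mod 7:
  α_1 = 2: Horner steps 3 → 3 → 5, so m(2) = 5.
  α_2 = 1: Horner steps 3 → 0 → 6, so m(1) = 6.
  α_3 = 4: Horner steps 3 → 2 → 0, so m(4) = 0.
  α_4 = 3: Horner steps 3 → 6 → 3, so m(3) = 3.
  α_5 = 5: Horner steps 3 → 5 → 3, so m(5) = 3.
  α_6 = 6: Horner steps 3 → 1 → 5, so m(6) = 5.
Codeword c = [5, 6, 0, 3, 3, 5] ∈ F_7^6.


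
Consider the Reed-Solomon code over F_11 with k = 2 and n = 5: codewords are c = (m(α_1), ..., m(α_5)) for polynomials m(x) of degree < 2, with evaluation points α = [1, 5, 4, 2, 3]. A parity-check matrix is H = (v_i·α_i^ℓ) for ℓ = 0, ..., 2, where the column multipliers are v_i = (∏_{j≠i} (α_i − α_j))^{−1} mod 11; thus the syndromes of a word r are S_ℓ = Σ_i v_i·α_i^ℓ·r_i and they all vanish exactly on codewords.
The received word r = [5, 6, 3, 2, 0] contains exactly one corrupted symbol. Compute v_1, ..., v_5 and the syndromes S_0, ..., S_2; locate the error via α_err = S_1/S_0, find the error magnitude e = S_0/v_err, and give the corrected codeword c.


S = (1, 2, 4), error at position 4, error magnitude e = 5, c = [5, 6, 3, 8, 0].

Step 1: column multipliers v_i = (∏_{j≠i}(α_i − α_j))^{−1} mod 11.
  i = 1 (α = 1): (1−5)(1−4)(1−2)(1−3) = (−4)·(−3)·(−1)·(−2) = 24 ≡ 2, so v_1 = 2^{−1} = 6 (mod 11).
  i = 2 (α = 5): (5−1)(5−4)(5−2)(5−3) = 4·1·3·2 = 24 ≡ 2, so v_2 = 2^{−1} = 6 (mod 11).
  i = 3 (α = 4): (4−1)(4−5)(4−2)(4−3) = 3·(−1)·2·1 = −6 ≡ 5, so v_3 = 5^{−1} = 9 (mod 11).
  i = 4 (α = 2): (2−1)(2−5)(2−4)(2−3) = 1·(−3)·(−2)·(−1) = −6 ≡ 5, so v_4 = 5^{−1} = 9 (mod 11).
  i = 5 (α = 3): (3−1)(3−5)(3−4)(3−2) = 2·(−2)·(−1)·1 = 4 ≡ 4, so v_5 = 4^{−1} = 3 (mod 11).
  v = [6, 6, 9, 9, 3].
Step 2: syndromes of r = [5, 6, 3, 2, 0] (all sums mod 11).
  S_0 = Σ v_i r_i = 6·5 + 6·6 + 9·3 + 9·2 + 3·0 = 111 ≡ 1.
  S_1 = Σ v_i α_i r_i = 6·1·5 + 6·5·6 + 9·4·3 + 9·2·2 + 3·3·0 = 354 ≡ 2.
  α_i^2 mod 11 = [1, 3, 5, 4, 9].
  S_2 = Σ v_i α_i^2 r_i = 6·1·5 + 6·3·6 + 9·5·3 + 9·4·2 + 3·9·0 = 345 ≡ 4.
  S = (1, 2, 4) ≠ 0, so r is not a codeword (an error is present).
Step 3: locate the error. For a single error e at position i, S_ℓ = v_i·e·α_i^ℓ, so α_err = S_1/S_0.
  S_0^{−1} = 1^{−1} = 1 (mod 11), so α_err = 2·1 = 2 ≡ 2 = α_4. Error position i = 4.
  Consistency check: S_2/S_1 = 4·6 = 24 ≡ 2 = α_err ✓ (single-error assumption holds).
Step 4: error magnitude e = S_0/v_4 = S_0·∏_{j≠4}(α_4 − α_j) = 1·5 = 5 ≡ 5 (mod 11).
Step 5: correct position 4: c_4 = r_4 − e = 2 − 5 ≡ 8 (mod 11). Hence c = [5, 6, 3, 8, 0].
  Check: interpolating c through the α_i gives m(x) = 2 + 3·x (degree < 2) with m(α_i) = c_i for every i, so c is indeed a codeword.


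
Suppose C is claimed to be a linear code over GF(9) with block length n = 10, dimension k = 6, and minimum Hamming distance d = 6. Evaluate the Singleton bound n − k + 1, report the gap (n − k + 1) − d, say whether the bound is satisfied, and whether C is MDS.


Singleton RHS = n − k + 1 = 5, slack = -1, bound violated (no such code; not MDS).

Singleton bound: d ≤ n − k + 1.
Here n = 10, k = 6, so n − k + 1 = 5.
Given d = 6, check d ≤ 5: NO.
Slack = (n − k + 1) − d = -1.
The slack is negative: d = 6 exceeds n − k + 1 = 5 by 1, so the Singleton bound is violated and no linear [10, 6, 6]_9 code can exist. In particular it is not MDS (MDS requires d = n − k + 1 exactly).
Description: the claimed parameters are [10, 6, 6]_9; such a code would be impossible (violates the Singleton bound).


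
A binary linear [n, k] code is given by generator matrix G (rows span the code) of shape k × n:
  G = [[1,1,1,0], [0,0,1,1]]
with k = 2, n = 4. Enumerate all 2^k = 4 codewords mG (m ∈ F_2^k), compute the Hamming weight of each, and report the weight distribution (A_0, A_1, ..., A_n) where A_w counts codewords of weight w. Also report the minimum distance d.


Weight distribution: A_0 = 1, A_2 = 1, A_3 = 2. Minimum distance d = 2.

Enumerate all 2^2 = 4 messages m ∈ F_2^2.
For each, compute codeword c = mG in F_2^4, then tally its weight.
  m = 00 → c = 0000, weight = 0.
  m = 10 → c = 1110, weight = 3.
  m = 01 → c = 0011, weight = 2.
  m = 11 → c = 1101, weight = 3.
Tally weights:
  weight 0: 1 codewords.
  weight 2: 1 codewords.
  weight 3: 2 codewords.
Minimum distance d = smallest w > 0 with A_w > 0 = 2.
Sanity: Σ A_w = 4 = 2^2 = 4 ✓.


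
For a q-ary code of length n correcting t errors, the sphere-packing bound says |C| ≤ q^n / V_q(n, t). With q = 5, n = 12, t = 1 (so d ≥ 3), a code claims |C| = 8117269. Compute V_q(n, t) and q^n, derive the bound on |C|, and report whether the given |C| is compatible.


V_q(n, t) = 49, q^n = 244140625, Hamming bound = 4982461, |C| = 8117269 > bound (violated).

Step 1: Compute V_q(n, t) = Σ_{j=0}^1 C(n, j) (q−1)^j.
  j = 0: C(12,0)·(4)^0 = 1·1 = 1.
  j = 1: C(12,1)·(4)^1 = 12·4 = 48.
  V_q(n, t) = 1 + 48 = 49.
Step 2: q^n = 5^12 = 244140625.
Step 3: Hamming bound ⌊q^n / V_q(n,t)⌋ = ⌊244140625/49⌋ = 4982461.
Step 4: Compare |C| = 8117269 to 4982461: violated.
The claimed |C| lies above the Hamming bound, so no 5-ary code of length 12 with d ≥ 3 can have 8117269 codewords.


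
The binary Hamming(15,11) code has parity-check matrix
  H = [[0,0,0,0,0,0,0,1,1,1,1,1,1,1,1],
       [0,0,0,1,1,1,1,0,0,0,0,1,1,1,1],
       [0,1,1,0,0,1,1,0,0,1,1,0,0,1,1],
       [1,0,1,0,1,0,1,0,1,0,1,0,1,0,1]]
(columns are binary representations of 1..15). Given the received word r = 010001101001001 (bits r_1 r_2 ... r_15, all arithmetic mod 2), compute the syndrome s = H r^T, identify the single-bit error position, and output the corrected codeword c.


s = (1, 0, 0, 1)^T, error position = 9, corrected codeword c = 010001100001001

Compute s = H r^T mod 2 one row at a time:
  s_1 = 0 + 1 + 0 + 0 + 1 + 0 + 0 + 1 = 3 ≡ 1 (mod 2).
  s_2 = 0 + 0 + 1 + 1 + 1 + 0 + 0 + 1 = 4 ≡ 0 (mod 2).
  s_3 = 1 + 0 + 1 + 1 + 0 + 0 + 0 + 1 = 4 ≡ 0 (mod 2).
  s_4 = 0 + 0 + 0 + 1 + 1 + 0 + 0 + 1 = 3 ≡ 1 (mod 2).
s = (1, 0, 0, 1)^T — this equals column 9 of H (binary 1001), so error is at position 9.
Correct: flip bit 9 of r = 010001101001001 to get c = 010001100001001.


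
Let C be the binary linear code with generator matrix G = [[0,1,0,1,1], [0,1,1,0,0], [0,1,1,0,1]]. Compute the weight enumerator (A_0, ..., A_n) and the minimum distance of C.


Weight distribution: A_0 = 1, A_1 = 1, A_2 = 3, A_3 = 3. Minimum distance d = 1.

Enumerate all 2^3 = 8 messages m ∈ F_2^3.
For each, compute codeword c = mG in F_2^5, then tally its weight.
  m = 000 → c = 00000, weight = 0.
  m = 100 → c = 01011, weight = 3.
  m = 010 → c = 01100, weight = 2.
  m = 110 → c = 00111, weight = 3.
  m = 001 → c = 01101, weight = 3.
  m = 101 → c = 00110, weight = 2.
  m = 011 → c = 00001, weight = 1.
  m = 111 → c = 01010, weight = 2.
Tally weights:
  weight 0: 1 codewords.
  weight 1: 1 codewords.
  weight 2: 3 codewords.
  weight 3: 3 codewords.
Minimum distance d = smallest w > 0 with A_w > 0 = 1.
Sanity: Σ A_w = 8 = 2^3 = 8 ✓.


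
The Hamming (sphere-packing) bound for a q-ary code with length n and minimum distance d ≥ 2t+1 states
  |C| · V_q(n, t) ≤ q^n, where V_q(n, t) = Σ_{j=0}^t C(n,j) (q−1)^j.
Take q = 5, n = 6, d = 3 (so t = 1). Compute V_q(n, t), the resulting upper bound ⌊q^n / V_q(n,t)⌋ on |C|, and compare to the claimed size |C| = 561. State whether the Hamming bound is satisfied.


V_q(n, t) = 25, q^n = 15625, Hamming bound = 625, |C| = 561 ≤ bound (satisfied).

Step 1: Compute V_q(n, t) = Σ_{j=0}^1 C(n, j) (q−1)^j.
  j = 0: C(6,0)·(4)^0 = 1·1 = 1.
  j = 1: C(6,1)·(4)^1 = 6·4 = 24.
  V_q(n, t) = 1 + 24 = 25.
Step 2: q^n = 5^6 = 15625.
Step 3: Hamming bound ⌊q^n / V_q(n,t)⌋ = ⌊15625/25⌋ = 625.
Step 4: Compare |C| = 561 to 625: satisfied.
The claimed |C| lies below the Hamming bound.


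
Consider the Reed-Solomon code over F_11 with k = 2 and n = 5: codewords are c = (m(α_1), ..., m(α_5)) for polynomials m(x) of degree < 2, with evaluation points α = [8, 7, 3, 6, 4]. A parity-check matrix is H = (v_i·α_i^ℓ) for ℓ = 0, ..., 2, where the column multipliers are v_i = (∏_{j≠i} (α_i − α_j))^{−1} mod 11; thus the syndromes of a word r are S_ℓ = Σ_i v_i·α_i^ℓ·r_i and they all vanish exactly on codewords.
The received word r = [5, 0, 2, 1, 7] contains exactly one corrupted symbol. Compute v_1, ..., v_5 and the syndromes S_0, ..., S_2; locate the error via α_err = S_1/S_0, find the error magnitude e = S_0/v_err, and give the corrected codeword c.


S = (6, 3, 7), error at position 4, error magnitude e = 6, c = [5, 0, 2, 6, 7].

Step 1: column multipliers v_i = (∏_{j≠i}(α_i − α_j))^{−1} mod 11.
  i = 1 (α = 8): (8−7)(8−3)(8−6)(8−4) = 1·5·2·4 = 40 ≡ 7, so v_1 = 7^{−1} = 8 (mod 11).
  i = 2 (α = 7): (7−8)(7−3)(7−6)(7−4) = (−1)·4·1·3 = −12 ≡ 10, so v_2 = 10^{−1} = 10 (mod 11).
  i = 3 (α = 3): (3−8)(3−7)(3−6)(3−4) = (−5)·(−4)·(−3)·(−1) = 60 ≡ 5, so v_3 = 5^{−1} = 9 (mod 11).
  i = 4 (α = 6): (6−8)(6−7)(6−3)(6−4) = (−2)·(−1)·3·2 = 12 ≡ 1, so v_4 = 1^{−1} = 1 (mod 11).
  i = 5 (α = 4): (4−8)(4−7)(4−3)(4−6) = (−4)·(−3)·1·(−2) = −24 ≡ 9, so v_5 = 9^{−1} = 5 (mod 11).
  v = [8, 10, 9, 1, 5].
Step 2: syndromes of r = [5, 0, 2, 1, 7] (all sums mod 11).
  S_0 = Σ v_i r_i = 8·5 + 10·0 + 9·2 + 1·1 + 5·7 = 94 ≡ 6.
  S_1 = Σ v_i α_i r_i = 8·8·5 + 10·7·0 + 9·3·2 + 1·6·1 + 5·4·7 = 520 ≡ 3.
  α_i^2 mod 11 = [9, 5, 9, 3, 5].
  S_2 = Σ v_i α_i^2 r_i = 8·9·5 + 10·5·0 + 9·9·2 + 1·3·1 + 5·5·7 = 700 ≡ 7.
  S = (6, 3, 7) ≠ 0, so r is not a codeword (an error is present).
Step 3: locate the error. For a single error e at position i, S_ℓ = v_i·e·α_i^ℓ, so α_err = S_1/S_0.
  S_0^{−1} = 6^{−1} = 2 (mod 11), so α_err = 3·2 = 6 ≡ 6 = α_4. Error position i = 4.
  Consistency check: S_2/S_1 = 7·4 = 28 ≡ 6 = α_err ✓ (single-error assumption holds).
Step 4: error magnitude e = S_0/v_4 = S_0·∏_{j≠4}(α_4 − α_j) = 6·1 = 6 ≡ 6 (mod 11).
Step 5: correct position 4: c_4 = r_4 − e = 1 − 6 ≡ 6 (mod 11). Hence c = [5, 0, 2, 6, 7].
  Check: interpolating c through the α_i gives m(x) = 9 + 5·x (degree < 2) with m(α_i) = c_i for every i, so c is indeed a codeword.
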